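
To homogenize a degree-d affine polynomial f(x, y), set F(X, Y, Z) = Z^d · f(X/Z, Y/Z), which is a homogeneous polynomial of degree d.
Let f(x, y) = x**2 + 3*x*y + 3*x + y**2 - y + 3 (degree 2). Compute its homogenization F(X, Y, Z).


F(X, Y, Z) = X**2 + 3*X*Y + 3*X*Z + Y**2 - Y*Z + 3*Z**2

deg(f) = 2.
Substitute x = X/Z, y = Y/Z into f, then multiply by Z^2.
  monomial 1·x^2·y^0 ↦ 1·X^2·Y^0·Z^0.
  monomial 3·x^1·y^1 ↦ 3·X^1·Y^1·Z^0.
  monomial 3·x^1·y^0 ↦ 3·X^1·Y^0·Z^1.
  monomial 1·x^0·y^2 ↦ 1·X^0·Y^2·Z^0.
  monomial -1·x^0·y^1 ↦ -1·X^0·Y^1·Z^1.
  monomial 3·x^0·y^0 ↦ 3·X^0·Y^0·Z^2.
Collecting: F(X, Y, Z) = X**2 + 3*X*Y + 3*X*Z + Y**2 - Y*Z + 3*Z**2.


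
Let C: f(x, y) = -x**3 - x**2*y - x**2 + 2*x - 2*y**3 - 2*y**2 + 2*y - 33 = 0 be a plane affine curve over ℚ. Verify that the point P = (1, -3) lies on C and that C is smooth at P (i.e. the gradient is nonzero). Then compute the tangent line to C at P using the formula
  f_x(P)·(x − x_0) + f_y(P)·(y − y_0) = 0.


Tangent line at P: 3*x - 41*y - 126 = 0.

Step 1: f(1, -3) = 0, so P lies on C.
Step 2: partial derivatives
  f_x(x, y) = -3*x**2 - 2*x*y - 2*x + 2, f_y(x, y) = -x**2 - 6*y**2 - 4*y + 2.
  f_x(P) = 3, f_y(P) = -41 (gradient nonzero, so P is smooth).
Step 3: tangent line at P: 3·(x − 1) + -41·(y − -3) = 0.
Expanding: 3*x - 41*y - 126 = 0.


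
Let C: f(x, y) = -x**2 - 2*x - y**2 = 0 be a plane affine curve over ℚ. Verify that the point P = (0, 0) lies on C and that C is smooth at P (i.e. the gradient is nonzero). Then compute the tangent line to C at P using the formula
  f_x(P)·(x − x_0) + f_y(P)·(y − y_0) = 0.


Tangent line at P: -2*x = 0.

Step 1: f(0, 0) = 0, so P lies on C.
Step 2: partial derivatives
  f_x(x, y) = -2*x - 2, f_y(x, y) = -2*y.
  f_x(P) = -2, f_y(P) = 0 (gradient nonzero, so P is smooth).
Step 3: tangent line at P: -2·(x − 0) + 0·(y − 0) = 0.
Expanding: -2*x = 0.


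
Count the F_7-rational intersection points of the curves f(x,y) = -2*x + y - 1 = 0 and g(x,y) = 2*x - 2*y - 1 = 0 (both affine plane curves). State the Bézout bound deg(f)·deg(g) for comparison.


Common zeros: {(2, 5)}; count = 1; Bézout bound = 1.

deg(f) = 1, deg(g) = 1, so Bézout bound = 1.
Scan x ∈ F_7. For each x, list the y ∈ F_7 with f(x, y) ≡ 0 and those with g(x, y) ≡ 0 (mod 7); the common zeros in that column are the intersection.
  x = 0: f ≡ 0 at y ∈ {1}; g ≡ 0 at y ∈ {3}; common: ∅.
  x = 1: f ≡ 0 at y ∈ {3}; g ≡ 0 at y ∈ {4}; common: ∅.
  x = 2: f ≡ 0 at y ∈ {5}; g ≡ 0 at y ∈ {5}; common: {5}.
  x = 3: f ≡ 0 at y ∈ {0}; g ≡ 0 at y ∈ {6}; common: ∅.
  x = 4: f ≡ 0 at y ∈ {2}; g ≡ 0 at y ∈ {0}; common: ∅.
  x = 5: f ≡ 0 at y ∈ {4}; g ≡ 0 at y ∈ {1}; common: ∅.
  x = 6: f ≡ 0 at y ∈ {6}; g ≡ 0 at y ∈ {2}; common: ∅.
Collecting: common zeros = {(2, 5)}, so the count is 1.
Comparison with the Bézout bound: 1 ≤ 1 = deg(f)·deg(g), as expected for curves with no common component (the bound is attained).


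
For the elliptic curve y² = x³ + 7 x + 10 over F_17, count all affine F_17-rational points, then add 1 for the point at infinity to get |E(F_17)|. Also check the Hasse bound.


Affine points = {(1, 1), (1, 16), (2, 7), (2, 10), (4, 0), (5, 0), (6, 8), (6, 9), (8, 0), (10, 3), (10, 14), (14, 8), (14, 9), (16, 6), (16, 11)}; affine count = 15; |E(F_17)| = 16.

Discriminant check: Δ ∝ 4a³ + 27b² = 4·7³ + 27·10² = 4·343 + 27·100 ≡ 9 (mod 17). Nonzero ⇒ E is nonsingular.
For each x ∈ F_17, compute rhs = x³ + 7·x + 10 mod 17, then count y ∈ F_17 with y² ≡ rhs.
  x = 0: rhs = 10, matching y values: none (0 points).
  x = 1: rhs = 1, matching y values: 1, 16 (2 points).
  x = 2: rhs = 15, matching y values: 7, 10 (2 points).
  x = 3: rhs = 7, matching y values: none (0 points).
  x = 4: rhs = 0, matching y values: 0 (1 points).
  x = 5: rhs = 0, matching y values: 0 (1 points).
  x = 6: rhs = 13, matching y values: 8, 9 (2 points).
  x = 7: rhs = 11, matching y values: none (0 points).
  x = 8: rhs = 0, matching y values: 0 (1 points).
  x = 9: rhs = 3, matching y values: none (0 points).
  x = 10: rhs = 9, matching y values: 3, 14 (2 points).
  x = 11: rhs = 7, matching y values: none (0 points).
  x = 12: rhs = 3, matching y values: none (0 points).
  x = 13: rhs = 3, matching y values: none (0 points).
  x = 14: rhs = 13, matching y values: 8, 9 (2 points).
  x = 15: rhs = 5, matching y values: none (0 points).
  x = 16: rhs = 2, matching y values: 6, 11 (2 points).
Total affine count: 15.
Full point count |E(F_17)| = 15 + 1 = 16.
Hasse bound: |16 − (17+1)| = |-2| = 2 ≤ 2√17 ≈ 8.2462 ✓.


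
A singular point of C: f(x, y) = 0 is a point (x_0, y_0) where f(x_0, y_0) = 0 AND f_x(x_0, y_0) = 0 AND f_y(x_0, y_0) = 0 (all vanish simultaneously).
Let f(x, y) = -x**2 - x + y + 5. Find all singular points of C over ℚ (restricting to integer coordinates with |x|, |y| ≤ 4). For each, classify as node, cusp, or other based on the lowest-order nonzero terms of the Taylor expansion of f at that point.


No singular points in the scanned grid; C is smooth there.

Compute partial derivatives:
  f_x = -2*x - 1.
  f_y = 1.
f_y = 1 is a nonzero constant, so f_y never vanishes: no point (x, y) can satisfy f = f_x = f_y = 0. In particular no (x, y) ∈ {−4, ..., 4}² is singular; the curve is smooth.


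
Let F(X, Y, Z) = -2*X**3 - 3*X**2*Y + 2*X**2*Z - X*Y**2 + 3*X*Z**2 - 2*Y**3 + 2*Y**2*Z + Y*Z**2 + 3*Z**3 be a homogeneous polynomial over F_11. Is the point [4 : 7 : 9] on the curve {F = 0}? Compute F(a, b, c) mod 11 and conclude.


F(4,7,9) ≡ 8 (mod 11); P is NOT on the curve.

Evaluate F(4, 7, 9) term-by-term (mod 11).
  -2*X**3 ↦ -2·64·1·1 = -128
  -3*X**2*Y ↦ -3·16·7·1 = -336
  2*X**2*Z ↦ 2·16·1·9 = 288
  -X*Y**2 ↦ -1·4·49·1 = -196
  3*X*Z**2 ↦ 3·4·1·81 = 972
  -2*Y**3 ↦ -2·1·343·1 = -686
  2*Y**2*Z ↦ 2·1·49·9 = 882
  Y*Z**2 ↦ 1·1·7·81 = 567
  3*Z**3 ↦ 3·1·1·729 = 2187
Sum: F(4, 7, 9) = (-128) + (-336) + (288) + (-196) + (972) + (-686) + (882) + (567) + (2187) = 3550.
Reducing mod 11: 3550 ≡ 8 (mod 11).
Since F(a, b, c) ≡ 8 ≠ 0 (mod 11), P does NOT lie on the curve.


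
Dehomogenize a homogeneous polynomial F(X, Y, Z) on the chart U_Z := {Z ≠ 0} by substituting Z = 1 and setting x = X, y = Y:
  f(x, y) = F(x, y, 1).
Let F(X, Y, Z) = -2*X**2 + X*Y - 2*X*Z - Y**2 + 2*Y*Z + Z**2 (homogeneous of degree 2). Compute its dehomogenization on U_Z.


f(x, y) = -2*x**2 + x*y - 2*x - y**2 + 2*y + 1

On U_Z we set Z = 1. Each monomial c·X^i·Y^j·Z^k in F becomes c·x^i·y^j·1^k = c·x^i·y^j.
Substituting Z = 1: F(X, Y, 1) = -2*x**2 + x*y - 2*x - y**2 + 2*y + 1.
Note: deg(f) ≤ deg(F) = 2; strict inequality happens when F is divisible by Z (lost terms).


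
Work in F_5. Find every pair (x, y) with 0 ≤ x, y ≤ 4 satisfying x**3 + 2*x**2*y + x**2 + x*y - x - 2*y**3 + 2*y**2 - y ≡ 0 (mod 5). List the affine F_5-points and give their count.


Affine F_5-points: {(0, 0), (0, 2), (0, 4), (2, 0), (2, 2), (2, 4), (3, 2), (4, 3), (4, 4)}; count = 9.

For each of the 25 pairs (x, y) ∈ F_5², evaluate f(x, y) mod 5. Record the zeros.
  x = 0: [0↦0, 1↦4, 2↦0, 3↦1, 4↦0]  zeros at y ∈ {0, 2, 4}
  x = 1: [0↦1, 1↦3, 2↦2, 3↦1, 4↦3]  zeros at y ∈ ∅
  x = 2: [0↦0, 1↦4, 2↦0, 3↦1, 4↦0]  zeros at y ∈ {0, 2, 4}
  x = 3: [0↦3, 1↦3, 2↦0, 3↦2, 4↦2]  zeros at y ∈ {2}
  x = 4: [0↦1, 1↦1, 2↦3, 3↦0, 4↦0]  zeros at y ∈ {3, 4}
Collecting zeros: affine points = {(0, 0), (0, 2), (0, 4), (2, 0), (2, 2), (2, 4), (3, 2), (4, 3), (4, 4)}.
Total count |C(F_5)_aff| = 9.


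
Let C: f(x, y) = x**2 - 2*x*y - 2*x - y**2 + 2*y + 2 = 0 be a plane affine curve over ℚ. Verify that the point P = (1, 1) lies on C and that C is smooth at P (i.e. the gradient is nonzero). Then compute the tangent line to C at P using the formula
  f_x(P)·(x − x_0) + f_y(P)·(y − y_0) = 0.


Tangent line at P: -2*x - 2*y + 4 = 0.

Step 1: f(1, 1) = 0, so P lies on C.
Step 2: partial derivatives
  f_x(x, y) = 2*x - 2*y - 2, f_y(x, y) = -2*x - 2*y + 2.
  f_x(P) = -2, f_y(P) = -2 (gradient nonzero, so P is smooth).
Step 3: tangent line at P: -2·(x − 1) + -2·(y − 1) = 0.
Expanding: -2*x - 2*y + 4 = 0.


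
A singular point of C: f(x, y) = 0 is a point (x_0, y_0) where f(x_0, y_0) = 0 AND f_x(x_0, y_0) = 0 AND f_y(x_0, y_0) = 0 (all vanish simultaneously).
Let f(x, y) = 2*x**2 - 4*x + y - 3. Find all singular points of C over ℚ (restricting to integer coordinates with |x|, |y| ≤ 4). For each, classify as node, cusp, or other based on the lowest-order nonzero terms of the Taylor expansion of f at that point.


No singular points in the scanned grid; C is smooth there.

Compute partial derivatives:
  f_x = 4*x - 4.
  f_y = 1.
f_y = 1 is a nonzero constant, so f_y never vanishes: no point (x, y) can satisfy f = f_x = f_y = 0. In particular no (x, y) ∈ {−4, ..., 4}² is singular; the curve is smooth.


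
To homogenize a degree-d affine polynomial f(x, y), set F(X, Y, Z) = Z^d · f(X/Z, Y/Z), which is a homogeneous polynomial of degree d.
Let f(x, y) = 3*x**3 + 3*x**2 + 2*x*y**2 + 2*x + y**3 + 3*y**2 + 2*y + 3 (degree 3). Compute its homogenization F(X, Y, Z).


F(X, Y, Z) = 3*X**3 + 3*X**2*Z + 2*X*Y**2 + 2*X*Z**2 + Y**3 + 3*Y**2*Z + 2*Y*Z**2 + 3*Z**3

deg(f) = 3.
Substitute x = X/Z, y = Y/Z into f, then multiply by Z^3.
  monomial 3·x^3·y^0 ↦ 3·X^3·Y^0·Z^0.
  monomial 3·x^2·y^0 ↦ 3·X^2·Y^0·Z^1.
  monomial 2·x^1·y^2 ↦ 2·X^1·Y^2·Z^0.
  monomial 2·x^1·y^0 ↦ 2·X^1·Y^0·Z^2.
  monomial 1·x^0·y^3 ↦ 1·X^0·Y^3·Z^0.
  monomial 3·x^0·y^2 ↦ 3·X^0·Y^2·Z^1.
  monomial 2·x^0·y^1 ↦ 2·X^0·Y^1·Z^2.
  monomial 3·x^0·y^0 ↦ 3·X^0·Y^0·Z^3.
Collecting: F(X, Y, Z) = 3*X**3 + 3*X**2*Z + 2*X*Y**2 + 2*X*Z**2 + Y**3 + 3*Y**2*Z + 2*Y*Z**2 + 3*Z**3.


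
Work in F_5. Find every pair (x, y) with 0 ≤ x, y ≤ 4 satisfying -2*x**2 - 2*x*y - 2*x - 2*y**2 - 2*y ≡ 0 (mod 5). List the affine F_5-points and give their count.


Affine F_5-points: {(0, 0), (0, 4), (1, 1), (1, 2), (2, 1), (4, 0)}; count = 6.

For each of the 25 pairs (x, y) ∈ F_5², evaluate f(x, y) mod 5. Record the zeros.
  x = 0: [0↦0, 1↦1, 2↦3, 3↦1, 4↦0]  zeros at y ∈ {0, 4}
  x = 1: [0↦1, 1↦0, 2↦0, 3↦1, 4↦3]  zeros at y ∈ {1, 2}
  x = 2: [0↦3, 1↦0, 2↦3, 3↦2, 4↦2]  zeros at y ∈ {1}
  x = 3: [0↦1, 1↦1, 2↦2, 3↦4, 4↦2]  zeros at y ∈ ∅
  x = 4: [0↦0, 1↦3, 2↦2, 3↦2, 4↦3]  zeros at y ∈ {0}
Collecting zeros: affine points = {(0, 0), (0, 4), (1, 1), (1, 2), (2, 1), (4, 0)}.
Total count |C(F_5)_aff| = 6.


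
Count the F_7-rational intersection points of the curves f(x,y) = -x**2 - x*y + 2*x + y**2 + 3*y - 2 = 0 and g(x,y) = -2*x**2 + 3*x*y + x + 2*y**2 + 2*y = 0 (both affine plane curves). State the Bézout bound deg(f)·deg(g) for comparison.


Common zeros: {(2, 5)}; count = 1; Bézout bound = 4.

deg(f) = 2, deg(g) = 2, so Bézout bound = 4.
Scan x ∈ F_7. For each x, list the y ∈ F_7 with f(x, y) ≡ 0 and those with g(x, y) ≡ 0 (mod 7); the common zeros in that column are the intersection.
  x = 0: f ≡ 0 at y ∈ ∅; g ≡ 0 at y ∈ {0, 6}; common: ∅.
  x = 1: f ≡ 0 at y ∈ {2, 3}; g ≡ 0 at y ∈ ∅; common: ∅.
  x = 2: f ≡ 0 at y ∈ {1, 5}; g ≡ 0 at y ∈ {5}; common: {5}.
  x = 3: f ≡ 0 at y ∈ ∅; g ≡ 0 at y ∈ ∅; common: ∅.
  x = 4: f ≡ 0 at y ∈ ∅; g ≡ 0 at y ∈ {0}; common: ∅.
  x = 5: f ≡ 0 at y ∈ {3, 6}; g ≡ 0 at y ∈ ∅; common: ∅.
  x = 6: f ≡ 0 at y ∈ {1, 2}; g ≡ 0 at y ∈ {5, 6}; common: ∅.
Collecting: common zeros = {(2, 5)}, so the count is 1.
Comparison with the Bézout bound: 1 ≤ 4 = deg(f)·deg(g), as expected for curves with no common component (the affine F_7-count falls short of the bound because intersections may lie at infinity, over extension fields, or carry multiplicity).


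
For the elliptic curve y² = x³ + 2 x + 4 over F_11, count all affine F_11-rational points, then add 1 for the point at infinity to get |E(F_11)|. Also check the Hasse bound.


Affine points = {(0, 2), (0, 9), (2, 4), (2, 7), (3, 2), (3, 9), (6, 1), (6, 10), (7, 3), (7, 8), (8, 2), (8, 9), (9, 5), (9, 6), (10, 1), (10, 10)}; affine count = 16; |E(F_11)| = 17.

Discriminant check: Δ ∝ 4a³ + 27b² = 4·2³ + 27·4² = 4·8 + 27·16 ≡ 2 (mod 11). Nonzero ⇒ E is nonsingular.
For each x ∈ F_11, compute rhs = x³ + 2·x + 4 mod 11, then count y ∈ F_11 with y² ≡ rhs.
  x = 0: rhs = 4, matching y values: 2, 9 (2 points).
  x = 1: rhs = 7, matching y values: none (0 points).
  x = 2: rhs = 5, matching y values: 4, 7 (2 points).
  x = 3: rhs = 4, matching y values: 2, 9 (2 points).
  x = 4: rhs = 10, matching y values: none (0 points).
  x = 5: rhs = 7, matching y values: none (0 points).
  x = 6: rhs = 1, matching y values: 1, 10 (2 points).
  x = 7: rhs = 9, matching y values: 3, 8 (2 points).
  x = 8: rhs = 4, matching y values: 2, 9 (2 points).
  x = 9: rhs = 3, matching y values: 5, 6 (2 points).
  x = 10: rhs = 1, matching y values: 1, 10 (2 points).
Total affine count: 16.
Full point count |E(F_11)| = 16 + 1 = 17.
Hasse bound: |17 − (11+1)| = |5| = 5 ≤ 2√11 ≈ 6.6332 ✓.


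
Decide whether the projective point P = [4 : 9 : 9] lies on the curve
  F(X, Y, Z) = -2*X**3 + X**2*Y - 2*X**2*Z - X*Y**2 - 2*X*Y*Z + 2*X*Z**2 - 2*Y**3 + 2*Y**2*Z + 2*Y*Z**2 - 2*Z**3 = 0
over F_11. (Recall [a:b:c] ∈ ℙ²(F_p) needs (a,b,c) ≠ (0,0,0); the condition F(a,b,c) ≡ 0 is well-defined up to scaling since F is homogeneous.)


F(4,9,9) ≡ 9 (mod 11); P is NOT on the curve.

Evaluate F(4, 9, 9) term-by-term (mod 11).
  -2*X**3 ↦ -2·64·1·1 = -128
  X**2*Y ↦ 1·16·9·1 = 144
  -2*X**2*Z ↦ -2·16·1·9 = -288
  -X*Y**2 ↦ -1·4·81·1 = -324
  -2*X*Y*Z ↦ -2·4·9·9 = -648
  2*X*Z**2 ↦ 2·4·1·81 = 648
  -2*Y**3 ↦ -2·1·729·1 = -1458
  2*Y**2*Z ↦ 2·1·81·9 = 1458
  2*Y*Z**2 ↦ 2·1·9·81 = 1458
  -2*Z**3 ↦ -2·1·1·729 = -1458
Sum: F(4, 9, 9) = (-128) + (144) + (-288) + (-324) + (-648) + (648) + (-1458) + (1458) + (1458) + (-1458) = -596.
Reducing mod 11: -596 ≡ 9 (mod 11).
Since F(a, b, c) ≡ 9 ≠ 0 (mod 11), P does NOT lie on the curve.


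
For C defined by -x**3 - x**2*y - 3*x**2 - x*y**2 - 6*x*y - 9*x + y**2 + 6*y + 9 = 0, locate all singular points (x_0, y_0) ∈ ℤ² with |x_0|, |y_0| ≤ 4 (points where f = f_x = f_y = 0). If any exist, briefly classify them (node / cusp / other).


Singular points: {(0, -3)}; classification: cusp.

Compute partial derivatives:
  f_x = -3*x**2 - 2*x*y - 6*x - y**2 - 6*y - 9.
  f_y = -x**2 - 2*x*y - 6*x + 2*y + 6.
Scan x_0 ∈ {−4, ..., 4}. For each x_0, f_y(x_0, y) is a polynomial in y; find its integer roots y ∈ {−4, ..., 4}, then test f_x and f at those candidates.
  x = -4: f_y(-4, y) = 10*y + 14; no integer root y with |y| ≤ 4.
  x = -3: f_y(-3, y) = 8*y + 15; no integer root y with |y| ≤ 4.
  x = -2: f_y(-2, y) = 6*y + 14; no integer root y with |y| ≤ 4.
  x = -1: f_y(-1, y) = 4*y + 11; no integer root y with |y| ≤ 4.
  x = 0: f_y(0, y) = 2*y + 6; vanishes at y ∈ {-3}. (0, -3): f_x = 0, f = 0 — SINGULAR.
  x = 1: f_y(1, y) = -1; no integer root y with |y| ≤ 4.
  x = 2: f_y(2, y) = -2*y - 10; no integer root y with |y| ≤ 4.
  x = 3: f_y(3, y) = -4*y - 21; no integer root y with |y| ≤ 4.
  x = 4: f_y(4, y) = -6*y - 34; no integer root y with |y| ≤ 4.
Only singular point on the grid: (0, -3).
Classify: substitute x = 0 + u, y = -3 + v and expand: f = -u**3 - u**2*v - u*v**2 + v**2.
No constant or linear terms (consistent with a singular point). Quadratic part: v**2. Cubic part: -u**3 - u**2*v - u*v**2.
The quadratic part v**2 is a perfect square, so there is a single (double) tangent line v = 0, i.e. y = -3. Restricting the cubic part to that line (v = 0) leaves -u**3 ≠ 0, so f is not divisible by v and the branch is v² ≈ u**3 to lowest order — this is a cusp.
Classification: cusp.


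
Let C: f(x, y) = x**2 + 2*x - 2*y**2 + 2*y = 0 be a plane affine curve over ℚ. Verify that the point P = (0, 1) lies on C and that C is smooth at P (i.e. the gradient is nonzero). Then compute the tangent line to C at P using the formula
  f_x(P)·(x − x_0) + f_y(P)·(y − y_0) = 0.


Tangent line at P: 2*x - 2*y + 2 = 0.

Step 1: f(0, 1) = 0, so P lies on C.
Step 2: partial derivatives
  f_x(x, y) = 2*x + 2, f_y(x, y) = 2 - 4*y.
  f_x(P) = 2, f_y(P) = -2 (gradient nonzero, so P is smooth).
Step 3: tangent line at P: 2·(x − 0) + -2·(y − 1) = 0.
Expanding: 2*x - 2*y + 2 = 0.


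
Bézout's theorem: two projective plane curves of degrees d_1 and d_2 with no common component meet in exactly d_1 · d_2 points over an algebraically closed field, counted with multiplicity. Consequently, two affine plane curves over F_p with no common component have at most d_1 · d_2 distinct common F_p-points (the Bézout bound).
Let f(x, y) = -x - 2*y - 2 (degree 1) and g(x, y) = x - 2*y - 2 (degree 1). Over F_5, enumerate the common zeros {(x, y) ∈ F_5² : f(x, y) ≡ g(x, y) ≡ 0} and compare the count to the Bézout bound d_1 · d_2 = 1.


Common zeros: {(0, 4)}; count = 1; Bézout bound = 1.

deg(f) = 1, deg(g) = 1, so Bézout bound = 1.
Scan x ∈ F_5. For each x, list the y ∈ F_5 with f(x, y) ≡ 0 and those with g(x, y) ≡ 0 (mod 5); the common zeros in that column are the intersection.
  x = 0: f ≡ 0 at y ∈ {4}; g ≡ 0 at y ∈ {4}; common: {4}.
  x = 1: f ≡ 0 at y ∈ {1}; g ≡ 0 at y ∈ {2}; common: ∅.
  x = 2: f ≡ 0 at y ∈ {3}; g ≡ 0 at y ∈ {0}; common: ∅.
  x = 3: f ≡ 0 at y ∈ {0}; g ≡ 0 at y ∈ {3}; common: ∅.
  x = 4: f ≡ 0 at y ∈ {2}; g ≡ 0 at y ∈ {1}; common: ∅.
Collecting: common zeros = {(0, 4)}, so the count is 1.
Comparison with the Bézout bound: 1 ≤ 1 = deg(f)·deg(g), as expected for curves with no common component (the bound is attained).


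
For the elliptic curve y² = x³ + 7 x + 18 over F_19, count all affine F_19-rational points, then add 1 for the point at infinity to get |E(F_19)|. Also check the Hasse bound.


Affine points = {(1, 8), (1, 11), (3, 3), (3, 16), (5, 8), (5, 11), (7, 7), (7, 12), (8, 4), (8, 15), (10, 9), (10, 10), (11, 1), (11, 18), (12, 5), (12, 14), (13, 8), (13, 11)}; affine count = 18; |E(F_19)| = 19.

Discriminant check: Δ ∝ 4a³ + 27b² = 4·7³ + 27·18² = 4·343 + 27·324 ≡ 12 (mod 19). Nonzero ⇒ E is nonsingular.
For each x ∈ F_19, compute rhs = x³ + 7·x + 18 mod 19, then count y ∈ F_19 with y² ≡ rhs.
  x = 0: rhs = 18, matching y values: none (0 points).
  x = 1: rhs = 7, matching y values: 8, 11 (2 points).
  x = 2: rhs = 2, matching y values: none (0 points).
  x = 3: rhs = 9, matching y values: 3, 16 (2 points).
  x = 4: rhs = 15, matching y values: none (0 points).
  x = 5: rhs = 7, matching y values: 8, 11 (2 points).
  x = 6: rhs = 10, matching y values: none (0 points).
  x = 7: rhs = 11, matching y values: 7, 12 (2 points).
  x = 8: rhs = 16, matching y values: 4, 15 (2 points).
  x = 9: rhs = 12, matching y values: none (0 points).
  x = 10: rhs = 5, matching y values: 9, 10 (2 points).
  x = 11: rhs = 1, matching y values: 1, 18 (2 points).
  x = 12: rhs = 6, matching y values: 5, 14 (2 points).
  x = 13: rhs = 7, matching y values: 8, 11 (2 points).
  x = 14: rhs = 10, matching y values: none (0 points).
  x = 15: rhs = 2, matching y values: none (0 points).
  x = 16: rhs = 8, matching y values: none (0 points).
  x = 17: rhs = 15, matching y values: none (0 points).
  x = 18: rhs = 10, matching y values: none (0 points).
Total affine count: 18.
Full point count |E(F_19)| = 18 + 1 = 19.
Hasse bound: |19 − (19+1)| = |-1| = 1 ≤ 2√19 ≈ 8.7178 ✓.


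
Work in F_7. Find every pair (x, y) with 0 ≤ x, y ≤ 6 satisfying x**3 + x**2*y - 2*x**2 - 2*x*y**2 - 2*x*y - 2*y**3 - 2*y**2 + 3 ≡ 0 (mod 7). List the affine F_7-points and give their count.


Affine F_7-points: {(0, 2), (1, 3), (2, 3), (3, 3), (4, 0), (5, 4), (6, 0)}; count = 7.

For each of the 49 pairs (x, y) ∈ F_7², evaluate f(x, y) mod 7. Record the zeros.
  x = 0: [0↦3, 1↦6, 2↦0, 3↦1, 4↦4, 5↦4, 6↦3]  zeros at y ∈ {2}
  x = 1: [0↦2, 1↦2, 2↦3, 3↦0, 4↦2, 5↦4, 6↦1]  zeros at y ∈ {3}
  x = 2: [0↦3, 1↦2, 2↦5, 3↦0, 4↦3, 5↦2, 6↦6]  zeros at y ∈ {3}
  x = 3: [0↦5, 1↦5, 2↦5, 3↦0, 4↦6, 5↦4, 6↦3]  zeros at y ∈ {3}
  x = 4: [0↦0, 1↦3, 2↦2, 3↦6, 4↦3, 5↦2, 6↦5]  zeros at y ∈ {0}
  x = 5: [0↦1, 1↦2, 2↦2, 3↦3, 4↦0, 5↦2, 6↦4]  zeros at y ∈ {4}
  x = 6: [0↦0, 1↦1, 2↦4, 3↦4, 4↦3, 5↦3, 6↦6]  zeros at y ∈ {0}
Collecting zeros: affine points = {(0, 2), (1, 3), (2, 3), (3, 3), (4, 0), (5, 4), (6, 0)}.
Total count |C(F_7)_aff| = 7.


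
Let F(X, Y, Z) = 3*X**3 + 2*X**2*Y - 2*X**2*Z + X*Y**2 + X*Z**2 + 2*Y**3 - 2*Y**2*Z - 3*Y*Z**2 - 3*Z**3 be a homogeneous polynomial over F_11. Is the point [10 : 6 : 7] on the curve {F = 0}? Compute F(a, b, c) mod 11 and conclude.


F(10,6,7) ≡ 6 (mod 11); P is NOT on the curve.

Evaluate F(10, 6, 7) term-by-term (mod 11).
  3*X**3 ↦ 3·1000·1·1 = 3000
  2*X**2*Y ↦ 2·100·6·1 = 1200
  -2*X**2*Z ↦ -2·100·1·7 = -1400
  X*Y**2 ↦ 1·10·36·1 = 360
  X*Z**2 ↦ 1·10·1·49 = 490
  2*Y**3 ↦ 2·1·216·1 = 432
  -2*Y**2*Z ↦ -2·1·36·7 = -504
  -3*Y*Z**2 ↦ -3·1·6·49 = -882
  -3*Z**3 ↦ -3·1·1·343 = -1029
Sum: F(10, 6, 7) = (3000) + (1200) + (-1400) + (360) + (490) + (432) + (-504) + (-882) + (-1029) = 1667.
Reducing mod 11: 1667 ≡ 6 (mod 11).
Since F(a, b, c) ≡ 6 ≠ 0 (mod 11), P does NOT lie on the curve.


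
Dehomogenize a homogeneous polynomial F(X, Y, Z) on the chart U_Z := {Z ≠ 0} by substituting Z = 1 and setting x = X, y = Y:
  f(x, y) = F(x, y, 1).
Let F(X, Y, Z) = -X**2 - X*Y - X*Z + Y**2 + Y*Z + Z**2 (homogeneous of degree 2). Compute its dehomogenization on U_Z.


f(x, y) = -x**2 - x*y - x + y**2 + y + 1

On U_Z we set Z = 1. Each monomial c·X^i·Y^j·Z^k in F becomes c·x^i·y^j·1^k = c·x^i·y^j.
Substituting Z = 1: F(X, Y, 1) = -x**2 - x*y - x + y**2 + y + 1.
Note: deg(f) ≤ deg(F) = 2; strict inequality happens when F is divisible by Z (lost terms).


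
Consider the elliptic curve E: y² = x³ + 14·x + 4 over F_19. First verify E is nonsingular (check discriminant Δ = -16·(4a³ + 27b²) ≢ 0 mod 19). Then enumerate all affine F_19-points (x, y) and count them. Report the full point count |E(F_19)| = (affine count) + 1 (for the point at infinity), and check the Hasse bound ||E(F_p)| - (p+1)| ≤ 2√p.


Affine points = {(0, 2), (0, 17), (1, 0), (3, 4), (3, 15), (5, 3), (5, 16), (6, 0), (8, 1), (8, 18), (9, 2), (9, 17), (10, 2), (10, 17), (11, 8), (11, 11), (12, 0), (15, 6), (15, 13), (16, 7), (16, 12), (17, 5), (17, 14)}; affine count = 23; |E(F_19)| = 24.

Discriminant check: Δ ∝ 4a³ + 27b² = 4·14³ + 27·4² = 4·2744 + 27·16 ≡ 8 (mod 19). Nonzero ⇒ E is nonsingular.
For each x ∈ F_19, compute rhs = x³ + 14·x + 4 mod 19, then count y ∈ F_19 with y² ≡ rhs.
  x = 0: rhs = 4, matching y values: 2, 17 (2 points).
  x = 1: rhs = 0, matching y values: 0 (1 points).
  x = 2: rhs = 2, matching y values: none (0 points).
  x = 3: rhs = 16, matching y values: 4, 15 (2 points).
  x = 4: rhs = 10, matching y values: none (0 points).
  x = 5: rhs = 9, matching y values: 3, 16 (2 points).
  x = 6: rhs = 0, matching y values: 0 (1 points).
  x = 7: rhs = 8, matching y values: none (0 points).
  x = 8: rhs = 1, matching y values: 1, 18 (2 points).
  x = 9: rhs = 4, matching y values: 2, 17 (2 points).
  x = 10: rhs = 4, matching y values: 2, 17 (2 points).
  x = 11: rhs = 7, matching y values: 8, 11 (2 points).
  x = 12: rhs = 0, matching y values: 0 (1 points).
  x = 13: rhs = 8, matching y values: none (0 points).
  x = 14: rhs = 18, matching y values: none (0 points).
  x = 15: rhs = 17, matching y values: 6, 13 (2 points).
  x = 16: rhs = 11, matching y values: 7, 12 (2 points).
  x = 17: rhs = 6, matching y values: 5, 14 (2 points).
  x = 18: rhs = 8, matching y values: none (0 points).
Total affine count: 23.
Full point count |E(F_19)| = 23 + 1 = 24.
Hasse bound: |24 − (19+1)| = |4| = 4 ≤ 2√19 ≈ 8.7178 ✓.


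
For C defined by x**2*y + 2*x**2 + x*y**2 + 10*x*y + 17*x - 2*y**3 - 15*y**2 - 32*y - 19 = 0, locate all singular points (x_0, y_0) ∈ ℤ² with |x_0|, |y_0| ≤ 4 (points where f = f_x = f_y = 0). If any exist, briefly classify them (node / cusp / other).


Singular points: {(-2, -3)}; classification: node.

Compute partial derivatives:
  f_x = 2*x*y + 4*x + y**2 + 10*y + 17.
  f_y = x**2 + 2*x*y + 10*x - 6*y**2 - 30*y - 32.
Scan x_0 ∈ {−4, ..., 4}. For each x_0, f_y(x_0, y) is a polynomial in y; find its integer roots y ∈ {−4, ..., 4}, then test f_x and f at those candidates.
  x = -4: f_y(-4, y) = -6*y**2 - 38*y - 56; vanishes at y ∈ {-4}. (-4, -4): f_x = 9 ≠ 0.
  x = -3: f_y(-3, y) = -6*y**2 - 36*y - 53; no integer root y with |y| ≤ 4.
  x = -2: f_y(-2, y) = -6*y**2 - 34*y - 48; vanishes at y ∈ {-3}. (-2, -3): f_x = 0, f = 0 — SINGULAR.
  x = -1: f_y(-1, y) = -6*y**2 - 32*y - 41; no integer root y with |y| ≤ 4.
  x = 0: f_y(0, y) = -6*y**2 - 30*y - 32; no integer root y with |y| ≤ 4.
  x = 1: f_y(1, y) = -6*y**2 - 28*y - 21; no integer root y with |y| ≤ 4.
  x = 2: f_y(2, y) = -6*y**2 - 26*y - 8; vanishes at y ∈ {-4}. (2, -4): f_x = -15 ≠ 0.
  x = 3: f_y(3, y) = -6*y**2 - 24*y + 7; no integer root y with |y| ≤ 4.
  x = 4: f_y(4, y) = -6*y**2 - 22*y + 24; no integer root y with |y| ≤ 4.
Only singular point on the grid: (-2, -3).
Classify: substitute x = -2 + u, y = -3 + v and expand: f = u**2*v - u**2 + u*v**2 - 2*v**3 + v**2.
No constant or linear terms (consistent with a singular point). Quadratic part: -u**2 + v**2. Cubic part: u**2*v + u*v**2 - 2*v**3.
The quadratic part v**2 - u**2 = (v − u)(v + u) splits into two distinct linear factors, so there are two distinct tangent lines y − -3 = ±(x − -2) — this is a node (ordinary double point).
Classification: node.


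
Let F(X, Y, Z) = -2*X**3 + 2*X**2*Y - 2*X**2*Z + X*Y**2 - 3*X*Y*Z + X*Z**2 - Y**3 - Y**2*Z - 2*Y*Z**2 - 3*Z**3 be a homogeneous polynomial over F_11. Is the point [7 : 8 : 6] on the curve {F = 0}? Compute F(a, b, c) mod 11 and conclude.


F(7,8,6) ≡ 8 (mod 11); P is NOT on the curve.

Evaluate F(7, 8, 6) term-by-term (mod 11).
  -2*X**3 ↦ -2·343·1·1 = -686
  2*X**2*Y ↦ 2·49·8·1 = 784
  -2*X**2*Z ↦ -2·49·1·6 = -588
  X*Y**2 ↦ 1·7·64·1 = 448
  -3*X*Y*Z ↦ -3·7·8·6 = -1008
  X*Z**2 ↦ 1·7·1·36 = 252
  -Y**3 ↦ -1·1·512·1 = -512
  -Y**2*Z ↦ -1·1·64·6 = -384
  -2*Y*Z**2 ↦ -2·1·8·36 = -576
  -3*Z**3 ↦ -3·1·1·216 = -648
Sum: F(7, 8, 6) = (-686) + (784) + (-588) + (448) + (-1008) + (252) + (-512) + (-384) + (-576) + (-648) = -2918.
Reducing mod 11: -2918 ≡ 8 (mod 11).
Since F(a, b, c) ≡ 8 ≠ 0 (mod 11), P does NOT lie on the curve.


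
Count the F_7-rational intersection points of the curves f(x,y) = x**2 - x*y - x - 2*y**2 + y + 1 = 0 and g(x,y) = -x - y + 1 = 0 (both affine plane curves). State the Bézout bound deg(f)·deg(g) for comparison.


Common zeros: {(0, 1)}; count = 1; Bézout bound = 2.

deg(f) = 2, deg(g) = 1, so Bézout bound = 2.
Scan x ∈ F_7. For each x, list the y ∈ F_7 with f(x, y) ≡ 0 and those with g(x, y) ≡ 0 (mod 7); the common zeros in that column are the intersection.
  x = 0: f ≡ 0 at y ∈ {1, 3}; g ≡ 0 at y ∈ {1}; common: {1}.
  x = 1: f ≡ 0 at y ∈ {2, 5}; g ≡ 0 at y ∈ {0}; common: ∅.
  x = 2: f ≡ 0 at y ∈ {1, 2}; g ≡ 0 at y ∈ {6}; common: ∅.
  x = 3: f ≡ 0 at y ∈ {0, 6}; g ≡ 0 at y ∈ {5}; common: ∅.
  x = 4: f ≡ 0 at y ∈ {3, 6}; g ≡ 0 at y ∈ {4}; common: ∅.
  x = 5: f ≡ 0 at y ∈ {0, 5}; g ≡ 0 at y ∈ {3}; common: ∅.
  x = 6: f ≡ 0 at y ∈ {4}; g ≡ 0 at y ∈ {2}; common: ∅.
Collecting: common zeros = {(0, 1)}, so the count is 1.
Comparison with the Bézout bound: 1 ≤ 2 = deg(f)·deg(g), as expected for curves with no common component (the affine F_7-count falls short of the bound because intersections may lie at infinity, over extension fields, or carry multiplicity).


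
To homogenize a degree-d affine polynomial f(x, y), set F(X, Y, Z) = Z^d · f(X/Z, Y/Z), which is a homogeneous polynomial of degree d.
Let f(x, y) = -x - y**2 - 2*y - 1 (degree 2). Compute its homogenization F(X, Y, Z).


F(X, Y, Z) = -X*Z - Y**2 - 2*Y*Z - Z**2

deg(f) = 2.
Substitute x = X/Z, y = Y/Z into f, then multiply by Z^2.
  monomial -1·x^1·y^0 ↦ -1·X^1·Y^0·Z^1.
  monomial -1·x^0·y^2 ↦ -1·X^0·Y^2·Z^0.
  monomial -2·x^0·y^1 ↦ -2·X^0·Y^1·Z^1.
  monomial -1·x^0·y^0 ↦ -1·X^0·Y^0·Z^2.
Collecting: F(X, Y, Z) = -X*Z - Y**2 - 2*Y*Z - Z**2.


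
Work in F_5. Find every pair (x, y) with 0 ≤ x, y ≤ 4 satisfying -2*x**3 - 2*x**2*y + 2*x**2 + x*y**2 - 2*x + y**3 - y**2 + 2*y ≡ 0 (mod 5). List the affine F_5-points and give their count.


Affine F_5-points: {(0, 0), (1, 3), (3, 1), (3, 3), (3, 4), (4, 1), (4, 3)}; count = 7.

For each of the 25 pairs (x, y) ∈ F_5², evaluate f(x, y) mod 5. Record the zeros.
  x = 0: [0↦0, 1↦2, 2↦3, 3↦4, 4↦1]  zeros at y ∈ {0}
  x = 1: [0↦3, 1↦4, 2↦1, 3↦0, 4↦2]  zeros at y ∈ {3}
  x = 2: [0↦3, 1↦4, 2↦3, 3↦1, 4↦4]  zeros at y ∈ ∅
  x = 3: [0↦3, 1↦0, 2↦2, 3↦0, 4↦0]  zeros at y ∈ {1, 3, 4}
  x = 4: [0↦1, 1↦0, 2↦1, 3↦0, 4↦3]  zeros at y ∈ {1, 3}
Collecting zeros: affine points = {(0, 0), (1, 3), (3, 1), (3, 3), (3, 4), (4, 1), (4, 3)}.
Total count |C(F_5)_aff| = 7.


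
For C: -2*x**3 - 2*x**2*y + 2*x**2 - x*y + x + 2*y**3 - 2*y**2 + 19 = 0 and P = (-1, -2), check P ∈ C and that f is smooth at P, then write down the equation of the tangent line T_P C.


Tangent line at P: -15*x + 31*y + 47 = 0.

Step 1: f(-1, -2) = 0, so P lies on C.
Step 2: partial derivatives
  f_x(x, y) = -6*x**2 - 4*x*y + 4*x - y + 1, f_y(x, y) = -2*x**2 - x + 6*y**2 - 4*y.
  f_x(P) = -15, f_y(P) = 31 (gradient nonzero, so P is smooth).
Step 3: tangent line at P: -15·(x − -1) + 31·(y − -2) = 0.
Expanding: -15*x + 31*y + 47 = 0.


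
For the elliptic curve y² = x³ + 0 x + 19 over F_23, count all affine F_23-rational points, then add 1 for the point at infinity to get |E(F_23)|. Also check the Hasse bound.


Affine points = {(2, 2), (2, 21), (3, 0), (5, 11), (5, 12), (8, 5), (8, 18), (9, 9), (9, 14), (11, 4), (11, 19), (13, 10), (13, 13), (14, 7), (14, 16), (15, 6), (15, 17), (18, 3), (18, 20), (19, 1), (19, 22), (22, 8), (22, 15)}; affine count = 23; |E(F_23)| = 24.

Discriminant check: Δ ∝ 4a³ + 27b² = 4·0³ + 27·19² = 4·0 + 27·361 ≡ 18 (mod 23). Nonzero ⇒ E is nonsingular.
For each x ∈ F_23, compute rhs = x³ + 0·x + 19 mod 23, then count y ∈ F_23 with y² ≡ rhs.
  x = 0: rhs = 19, matching y values: none (0 points).
  x = 1: rhs = 20, matching y values: none (0 points).
  x = 2: rhs = 4, matching y values: 2, 21 (2 points).
  x = 3: rhs = 0, matching y values: 0 (1 points).
  x = 4: rhs = 14, matching y values: none (0 points).
  x = 5: rhs = 6, matching y values: 11, 12 (2 points).
  x = 6: rhs = 5, matching y values: none (0 points).
  x = 7: rhs = 17, matching y values: none (0 points).
  x = 8: rhs = 2, matching y values: 5, 18 (2 points).
  x = 9: rhs = 12, matching y values: 9, 14 (2 points).
  x = 10: rhs = 7, matching y values: none (0 points).
  x = 11: rhs = 16, matching y values: 4, 19 (2 points).
  x = 12: rhs = 22, matching y values: none (0 points).
  x = 13: rhs = 8, matching y values: 10, 13 (2 points).
  x = 14: rhs = 3, matching y values: 7, 16 (2 points).
  x = 15: rhs = 13, matching y values: 6, 17 (2 points).
  x = 16: rhs = 21, matching y values: none (0 points).
  x = 17: rhs = 10, matching y values: none (0 points).
  x = 18: rhs = 9, matching y values: 3, 20 (2 points).
  x = 19: rhs = 1, matching y values: 1, 22 (2 points).
  x = 20: rhs = 15, matching y values: none (0 points).
  x = 21: rhs = 11, matching y values: none (0 points).
  x = 22: rhs = 18, matching y values: 8, 15 (2 points).
Total affine count: 23.
Full point count |E(F_23)| = 23 + 1 = 24.
Hasse bound: |24 − (23+1)| = |0| = 0 ≤ 2√23 ≈ 9.5917 ✓.


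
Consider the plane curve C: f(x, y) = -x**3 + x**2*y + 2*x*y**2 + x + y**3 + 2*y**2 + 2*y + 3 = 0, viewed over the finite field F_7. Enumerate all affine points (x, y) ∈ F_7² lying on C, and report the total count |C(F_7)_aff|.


Affine F_7-points: {(3, 0), (4, 1), (5, 1), (5, 2), (5, 6), (6, 1)}; count = 6.

For each of the 49 pairs (x, y) ∈ F_7², evaluate f(x, y) mod 7. Record the zeros.
  x = 0: [0↦3, 1↦1, 2↦2, 3↦5, 4↦2, 5↦6, 6↦2]  zeros at y ∈ ∅
  x = 1: [0↦3, 1↦4, 2↦5, 3↦5, 4↦3, 5↦5, 6↦3]  zeros at y ∈ ∅
  x = 2: [0↦4, 1↦3, 2↦6, 3↦5, 4↦6, 5↦1, 6↦3]  zeros at y ∈ ∅
  x = 3: [0↦0, 1↦6, 2↦6, 3↦6, 4↦5, 5↦2, 6↦3]  zeros at y ∈ {0}
  x = 4: [0↦6, 1↦0, 2↦6, 3↦2, 4↦1, 5↦2, 6↦4]  zeros at y ∈ {1}
  x = 5: [0↦2, 1↦0, 2↦0, 3↦1, 4↦2, 5↦2, 6↦0]  zeros at y ∈ {1, 2, 6}
  x = 6: [0↦3, 1↦0, 2↦3, 3↦4, 4↦2, 5↦3, 6↦6]  zeros at y ∈ {1}
Collecting zeros: affine points = {(3, 0), (4, 1), (5, 1), (5, 2), (5, 6), (6, 1)}.
Total count |C(F_7)_aff| = 6.


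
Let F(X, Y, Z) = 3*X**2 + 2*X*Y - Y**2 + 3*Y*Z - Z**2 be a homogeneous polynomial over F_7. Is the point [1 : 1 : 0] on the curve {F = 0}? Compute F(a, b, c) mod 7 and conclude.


F(1,1,0) ≡ 4 (mod 7); P is NOT on the curve.

Evaluate F(1, 1, 0) term-by-term (mod 7).
  3*X**2 ↦ 3·1·1·1 = 3
  2*X*Y ↦ 2·1·1·1 = 2
  -Y**2 ↦ -1·1·1·1 = -1
  3*Y*Z ↦ 3·1·1·0 = 0
  -Z**2 ↦ -1·1·1·0 = 0
Sum: F(1, 1, 0) = (3) + (2) + (-1) + (0) + (0) = 4.
Reducing mod 7: 4 ≡ 4 (mod 7).
Since F(a, b, c) ≡ 4 ≠ 0 (mod 7), P does NOT lie on the curve.


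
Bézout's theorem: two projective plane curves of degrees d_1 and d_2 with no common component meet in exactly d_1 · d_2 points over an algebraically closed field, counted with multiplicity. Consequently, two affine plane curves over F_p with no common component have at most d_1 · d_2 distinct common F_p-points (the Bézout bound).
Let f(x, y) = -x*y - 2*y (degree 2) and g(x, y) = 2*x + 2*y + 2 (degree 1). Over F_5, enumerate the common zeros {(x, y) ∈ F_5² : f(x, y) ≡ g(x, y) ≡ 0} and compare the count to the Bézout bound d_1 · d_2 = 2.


Common zeros: {(3, 1), (4, 0)}; count = 2; Bézout bound = 2.

deg(f) = 2, deg(g) = 1, so Bézout bound = 2.
Scan x ∈ F_5. For each x, list the y ∈ F_5 with f(x, y) ≡ 0 and those with g(x, y) ≡ 0 (mod 5); the common zeros in that column are the intersection.
  x = 0: f ≡ 0 at y ∈ {0}; g ≡ 0 at y ∈ {4}; common: ∅.
  x = 1: f ≡ 0 at y ∈ {0}; g ≡ 0 at y ∈ {3}; common: ∅.
  x = 2: f ≡ 0 at y ∈ {0}; g ≡ 0 at y ∈ {2}; common: ∅.
  x = 3: f ≡ 0 at y ∈ {0, 1, 2, 3, 4}; g ≡ 0 at y ∈ {1}; common: {1}.
  x = 4: f ≡ 0 at y ∈ {0}; g ≡ 0 at y ∈ {0}; common: {0}.
Collecting: common zeros = {(3, 1), (4, 0)}, so the count is 2.
Comparison with the Bézout bound: 2 ≤ 2 = deg(f)·deg(g), as expected for curves with no common component (the bound is attained).


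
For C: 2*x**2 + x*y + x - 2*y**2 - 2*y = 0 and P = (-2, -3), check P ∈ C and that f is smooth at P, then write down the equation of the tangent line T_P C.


Tangent line at P: -10*x + 8*y + 4 = 0.

Step 1: f(-2, -3) = 0, so P lies on C.
Step 2: partial derivatives
  f_x(x, y) = 4*x + y + 1, f_y(x, y) = x - 4*y - 2.
  f_x(P) = -10, f_y(P) = 8 (gradient nonzero, so P is smooth).
Step 3: tangent line at P: -10·(x − -2) + 8·(y − -3) = 0.
Expanding: -10*x + 8*y + 4 = 0.


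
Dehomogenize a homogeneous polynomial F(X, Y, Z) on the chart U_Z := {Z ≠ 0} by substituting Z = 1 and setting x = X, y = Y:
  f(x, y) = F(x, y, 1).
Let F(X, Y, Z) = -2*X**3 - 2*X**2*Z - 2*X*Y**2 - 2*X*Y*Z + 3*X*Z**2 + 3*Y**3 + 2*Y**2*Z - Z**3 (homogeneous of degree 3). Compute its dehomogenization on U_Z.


f(x, y) = -2*x**3 - 2*x**2 - 2*x*y**2 - 2*x*y + 3*x + 3*y**3 + 2*y**2 - 1

On U_Z we set Z = 1. Each monomial c·X^i·Y^j·Z^k in F becomes c·x^i·y^j·1^k = c·x^i·y^j.
Substituting Z = 1: F(X, Y, 1) = -2*x**3 - 2*x**2 - 2*x*y**2 - 2*x*y + 3*x + 3*y**3 + 2*y**2 - 1.
Note: deg(f) ≤ deg(F) = 3; strict inequality happens when F is divisible by Z (lost terms).


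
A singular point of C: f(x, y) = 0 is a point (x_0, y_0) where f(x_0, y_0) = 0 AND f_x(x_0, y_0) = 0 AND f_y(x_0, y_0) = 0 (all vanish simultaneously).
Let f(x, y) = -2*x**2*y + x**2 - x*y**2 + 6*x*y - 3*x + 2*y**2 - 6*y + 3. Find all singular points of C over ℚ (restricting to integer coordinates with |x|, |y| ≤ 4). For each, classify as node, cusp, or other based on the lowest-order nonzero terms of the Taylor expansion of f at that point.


Singular points: {(1, 1)}; classification: node.

Compute partial derivatives:
  f_x = -4*x*y + 2*x - y**2 + 6*y - 3.
  f_y = -2*x**2 - 2*x*y + 6*x + 4*y - 6.
Scan x_0 ∈ {−4, ..., 4}. For each x_0, f_y(x_0, y) is a polynomial in y; find its integer roots y ∈ {−4, ..., 4}, then test f_x and f at those candidates.
  x = -4: f_y(-4, y) = 12*y - 62; no integer root y with |y| ≤ 4.
  x = -3: f_y(-3, y) = 10*y - 42; no integer root y with |y| ≤ 4.
  x = -2: f_y(-2, y) = 8*y - 26; no integer root y with |y| ≤ 4.
  x = -1: f_y(-1, y) = 6*y - 14; no integer root y with |y| ≤ 4.
  x = 0: f_y(0, y) = 4*y - 6; no integer root y with |y| ≤ 4.
  x = 1: f_y(1, y) = 2*y - 2; vanishes at y ∈ {1}. (1, 1): f_x = 0, f = 0 — SINGULAR.
  x = 2: f_y(2, y) = -2; no integer root y with |y| ≤ 4.
  x = 3: f_y(3, y) = -2*y - 6; vanishes at y ∈ {-3}. (3, -3): f_x = 12 ≠ 0.
  x = 4: f_y(4, y) = -4*y - 14; no integer root y with |y| ≤ 4.
Only singular point on the grid: (1, 1).
Classify: substitute x = 1 + u, y = 1 + v and expand: f = -2*u**2*v - u**2 - u*v**2 + v**2.
No constant or linear terms (consistent with a singular point). Quadratic part: -u**2 + v**2. Cubic part: -2*u**2*v - u*v**2.
The quadratic part v**2 - u**2 = (v − u)(v + u) splits into two distinct linear factors, so there are two distinct tangent lines y − 1 = ±(x − 1) — this is a node (ordinary double point).
Classification: node.


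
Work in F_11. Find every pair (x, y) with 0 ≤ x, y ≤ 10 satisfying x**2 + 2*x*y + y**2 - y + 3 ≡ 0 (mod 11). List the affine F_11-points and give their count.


Affine F_11-points: {(0, 6), (2, 1), (2, 7), (6, 4), (6, 7), (7, 1), (7, 8), (8, 3), (8, 4), (10, 6), (10, 8)}; count = 11.

For each of the 121 pairs (x, y) ∈ F_11², evaluate f(x, y) mod 11. Record the zeros.
  x = 0: [0↦3, 1↦3, 2↦5, 3↦9, 4↦4, 5↦1, 6↦0, 7↦1, 8↦4, 9↦9, 10↦5]  zeros at y ∈ {6}
  x = 1: [0↦4, 1↦6, 2↦10, 3↦5, 4↦2, 5↦1, 6↦2, 7↦5, 8↦10, 9↦6, 10↦4]  zeros at y ∈ ∅
  x = 2: [0↦7, 1↦0, 2↦6, 3↦3, 4↦2, 5↦3, 6↦6, 7↦0, 8↦7, 9↦5, 10↦5]  zeros at y ∈ {1, 7}
  x = 3: [0↦1, 1↦7, 2↦4, 3↦3, 4↦4, 5↦7, 6↦1, 7↦8, 8↦6, 9↦6, 10↦8]  zeros at y ∈ ∅
  x = 4: [0↦8, 1↦5, 2↦4, 3↦5, 4↦8, 5↦2, 6↦9, 7↦7, 8↦7, 9↦9, 10↦2]  zeros at y ∈ ∅
  x = 5: [0↦6, 1↦5, 2↦6, 3↦9, 4↦3, 5↦10, 6↦8, 7↦8, 8↦10, 9↦3, 10↦9]  zeros at y ∈ ∅
  x = 6: [0↦6, 1↦7, 2↦10, 3↦4, 4↦0, 5↦9, 6↦9, 7↦0, 8↦4, 9↦10, 10↦7]  zeros at y ∈ {4, 7}
  x = 7: [0↦8, 1↦0, 2↦5, 3↦1, 4↦10, 5↦10, 6↦1, 7↦5, 8↦0, 9↦8, 10↦7]  zeros at y ∈ {1, 8}
  x = 8: [0↦1, 1↦6, 2↦2, 3↦0, 4↦0, 5↦2, 6↦6, 7↦1, 8↦9, 9↦8, 10↦9]  zeros at y ∈ {3, 4}
  x = 9: [0↦7, 1↦3, 2↦1, 3↦1, 4↦3, 5↦7, 6↦2, 7↦10, 8↦9, 9↦10, 10↦2]  zeros at y ∈ ∅
  x = 10: [0↦4, 1↦2, 2↦2, 3↦4, 4↦8, 5↦3, 6↦0, 7↦10, 8↦0, 9↦3, 10↦8]  zeros at y ∈ {6, 8}
Collecting zeros: affine points = {(0, 6), (2, 1), (2, 7), (6, 4), (6, 7), (7, 1), (7, 8), (8, 3), (8, 4), (10, 6), (10, 8)}.
Total count |C(F_11)_aff| = 11.


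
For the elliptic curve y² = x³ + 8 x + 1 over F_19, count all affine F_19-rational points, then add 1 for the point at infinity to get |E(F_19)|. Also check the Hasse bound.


Affine points = {(0, 1), (0, 18), (2, 5), (2, 14), (7, 1), (7, 18), (8, 8), (8, 11), (9, 2), (9, 17), (10, 6), (10, 13), (12, 1), (12, 18), (14, 8), (14, 11), (15, 0), (16, 8), (16, 11), (18, 7), (18, 12)}; affine count = 21; |E(F_19)| = 22.

Discriminant check: Δ ∝ 4a³ + 27b² = 4·8³ + 27·1² = 4·512 + 27·1 ≡ 4 (mod 19). Nonzero ⇒ E is nonsingular.
For each x ∈ F_19, compute rhs = x³ + 8·x + 1 mod 19, then count y ∈ F_19 with y² ≡ rhs.
  x = 0: rhs = 1, matching y values: 1, 18 (2 points).
  x = 1: rhs = 10, matching y values: none (0 points).
  x = 2: rhs = 6, matching y values: 5, 14 (2 points).
  x = 3: rhs = 14, matching y values: none (0 points).
  x = 4: rhs = 2, matching y values: none (0 points).
  x = 5: rhs = 14, matching y values: none (0 points).
  x = 6: rhs = 18, matching y values: none (0 points).
  x = 7: rhs = 1, matching y values: 1, 18 (2 points).
  x = 8: rhs = 7, matching y values: 8, 11 (2 points).
  x = 9: rhs = 4, matching y values: 2, 17 (2 points).
  x = 10: rhs = 17, matching y values: 6, 13 (2 points).
  x = 11: rhs = 14, matching y values: none (0 points).
  x = 12: rhs = 1, matching y values: 1, 18 (2 points).
  x = 13: rhs = 3, matching y values: none (0 points).
  x = 14: rhs = 7, matching y values: 8, 11 (2 points).
  x = 15: rhs = 0, matching y values: 0 (1 points).
  x = 16: rhs = 7, matching y values: 8, 11 (2 points).
  x = 17: rhs = 15, matching y values: none (0 points).
  x = 18: rhs = 11, matching y values: 7, 12 (2 points).
Total affine count: 21.
Full point count |E(F_19)| = 21 + 1 = 22.
Hasse bound: |22 − (19+1)| = |2| = 2 ≤ 2√19 ≈ 8.7178 ✓.
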